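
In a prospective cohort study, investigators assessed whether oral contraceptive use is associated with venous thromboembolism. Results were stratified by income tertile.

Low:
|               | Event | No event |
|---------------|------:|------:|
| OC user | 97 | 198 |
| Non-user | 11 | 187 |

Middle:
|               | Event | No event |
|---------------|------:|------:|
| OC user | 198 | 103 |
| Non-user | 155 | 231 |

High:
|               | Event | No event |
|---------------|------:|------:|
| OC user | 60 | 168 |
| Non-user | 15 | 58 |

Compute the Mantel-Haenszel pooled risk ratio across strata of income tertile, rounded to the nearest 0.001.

RR_MH = Σ(aᵢ·n₀ᵢ/nᵢ) / Σ(cᵢ·n₁ᵢ/nᵢ), with n₁ᵢ = aᵢ+bᵢ (exposed), n₀ᵢ = cᵢ+dᵢ (unexposed), nᵢ = n₁ᵢ+n₀ᵢ.
Stratum 1 (Low): n₁ = 295, n₀ = 198, n = 493; a·n₀/n = 97·198/493 = 38.9574; c·n₁/n = 11·295/493 = 6.5822
Stratum 2 (Middle): n₁ = 301, n₀ = 386, n = 687; a·n₀/n = 198·386/687 = 111.2489; c·n₁/n = 155·301/687 = 67.9112
Stratum 3 (High): n₁ = 228, n₀ = 73, n = 301; a·n₀/n = 60·73/301 = 14.5515; c·n₁/n = 15·228/301 = 11.3621
RR_MH = (38.9574 + 111.2489 + 14.5515) / (6.5822 + 67.9112 + 11.3621) = 164.7578 / 85.8555 = 1.91901

1.919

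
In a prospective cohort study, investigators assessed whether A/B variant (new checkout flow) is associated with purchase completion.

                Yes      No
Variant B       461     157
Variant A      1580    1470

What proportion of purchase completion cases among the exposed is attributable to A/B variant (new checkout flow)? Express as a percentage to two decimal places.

30.55

Cells: a = 461, b = 157, c = 1580, d = 1470.
Risk in exposed = 461/618 = 0.74595; risk in unexposed = 1580/3050 = 0.51803.
RR = 0.74595/0.51803 = 1.43998
AR% = (RR − 1)/RR × 100 = (1.43998 − 1)/1.43998 × 100 = 30.5544%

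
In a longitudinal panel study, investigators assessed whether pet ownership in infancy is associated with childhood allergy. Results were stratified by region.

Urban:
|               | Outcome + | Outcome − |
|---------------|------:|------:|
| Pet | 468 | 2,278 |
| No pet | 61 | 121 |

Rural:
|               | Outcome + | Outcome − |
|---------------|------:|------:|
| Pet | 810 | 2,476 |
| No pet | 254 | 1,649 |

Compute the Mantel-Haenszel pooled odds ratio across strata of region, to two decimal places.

1.64

OR_MH = Σ(aᵢdᵢ/nᵢ) / Σ(bᵢcᵢ/nᵢ), where nᵢ is the stratum total.
Stratum 1 (Urban): n = 2928; a·d/n = 468·121/2928 = 19.3402; b·c/n = 2278·61/2928 = 47.4583
Stratum 2 (Rural): n = 5189; a·d/n = 810·1649/5189 = 257.4080; b·c/n = 2476·254/5189 = 121.1995
OR_MH = (19.3402 + 257.4080) / (47.4583 + 121.1995) = 276.7481 / 168.6578 = 1.64089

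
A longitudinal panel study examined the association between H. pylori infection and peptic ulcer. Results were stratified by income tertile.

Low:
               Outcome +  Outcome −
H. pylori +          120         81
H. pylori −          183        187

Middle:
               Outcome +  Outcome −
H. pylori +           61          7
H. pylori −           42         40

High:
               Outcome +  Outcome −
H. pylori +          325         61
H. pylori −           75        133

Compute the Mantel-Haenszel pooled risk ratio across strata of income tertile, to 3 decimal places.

RR_MH = Σ(aᵢ·n₀ᵢ/nᵢ) / Σ(cᵢ·n₁ᵢ/nᵢ), with n₁ᵢ = aᵢ+bᵢ (exposed), n₀ᵢ = cᵢ+dᵢ (unexposed), nᵢ = n₁ᵢ+n₀ᵢ.
Stratum 1 (Low): n₁ = 201, n₀ = 370, n = 571; a·n₀/n = 120·370/571 = 77.7583; c·n₁/n = 183·201/571 = 64.4186
Stratum 2 (Middle): n₁ = 68, n₀ = 82, n = 150; a·n₀/n = 61·82/150 = 33.3467; c·n₁/n = 42·68/150 = 19.0400
Stratum 3 (High): n₁ = 386, n₀ = 208, n = 594; a·n₀/n = 325·208/594 = 113.8047; c·n₁/n = 75·386/594 = 48.7374
RR_MH = (77.7583 + 33.3467 + 113.8047) / (64.4186 + 19.0400 + 48.7374) = 224.9097 / 132.1959 = 1.70134

1.701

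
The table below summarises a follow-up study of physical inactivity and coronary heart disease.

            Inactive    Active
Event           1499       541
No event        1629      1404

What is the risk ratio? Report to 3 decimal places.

Reading the table with exposure as columns: a = 1499 (Inactive, case), b = 1629 (Inactive, non-case), c = 541 (Active, case), d = 1404.
Risk in exposed = 1499/3128 = 0.47922; risk in unexposed = 541/1945 = 0.27815.
RR = 0.47922 / 0.27815 = 1.72289
The risk among the exposed is 1.72 times that among the unexposed.

1.723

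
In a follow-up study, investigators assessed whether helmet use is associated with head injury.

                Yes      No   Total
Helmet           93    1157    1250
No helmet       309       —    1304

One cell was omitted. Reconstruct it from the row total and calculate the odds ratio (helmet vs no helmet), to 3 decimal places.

The missing cell is in the unexposed row: 1304 − 309 = 995.
So a = 93, b = 1157, c = 309, d = 995.
OR = (a·d)/(b·c) = (93 × 995) / (1157 × 309) = 92535 / 357513 = 0.25883

0.259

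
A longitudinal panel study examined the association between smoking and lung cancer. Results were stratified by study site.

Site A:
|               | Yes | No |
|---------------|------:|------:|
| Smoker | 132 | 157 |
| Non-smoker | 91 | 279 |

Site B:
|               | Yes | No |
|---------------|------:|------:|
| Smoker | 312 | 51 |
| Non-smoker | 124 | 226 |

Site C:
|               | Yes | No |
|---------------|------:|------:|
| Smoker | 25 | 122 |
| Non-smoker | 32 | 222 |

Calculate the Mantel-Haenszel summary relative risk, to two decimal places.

RR_MH = Σ(aᵢ·n₀ᵢ/nᵢ) / Σ(cᵢ·n₁ᵢ/nᵢ), with n₁ᵢ = aᵢ+bᵢ (exposed), n₀ᵢ = cᵢ+dᵢ (unexposed), nᵢ = n₁ᵢ+n₀ᵢ.
Stratum 1 (Site A): n₁ = 289, n₀ = 370, n = 659; a·n₀/n = 132·370/659 = 74.1123; c·n₁/n = 91·289/659 = 39.9074
Stratum 2 (Site B): n₁ = 363, n₀ = 350, n = 713; a·n₀/n = 312·350/713 = 153.1557; c·n₁/n = 124·363/713 = 63.1304
Stratum 3 (Site C): n₁ = 147, n₀ = 254, n = 401; a·n₀/n = 25·254/401 = 15.8354; c·n₁/n = 32·147/401 = 11.7307
RR_MH = (74.1123 + 153.1557 + 15.8354) / (39.9074 + 63.1304 + 11.7307) = 243.1034 / 114.7685 = 2.11821

2.12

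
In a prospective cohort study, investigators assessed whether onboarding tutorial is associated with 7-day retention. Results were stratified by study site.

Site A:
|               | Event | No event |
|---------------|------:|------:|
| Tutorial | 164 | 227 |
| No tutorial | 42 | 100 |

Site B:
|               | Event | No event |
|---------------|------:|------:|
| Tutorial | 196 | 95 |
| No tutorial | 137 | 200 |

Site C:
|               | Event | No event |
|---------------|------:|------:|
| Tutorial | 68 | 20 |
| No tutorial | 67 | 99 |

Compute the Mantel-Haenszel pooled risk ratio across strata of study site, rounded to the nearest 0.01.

RR_MH = Σ(aᵢ·n₀ᵢ/nᵢ) / Σ(cᵢ·n₁ᵢ/nᵢ), with n₁ᵢ = aᵢ+bᵢ (exposed), n₀ᵢ = cᵢ+dᵢ (unexposed), nᵢ = n₁ᵢ+n₀ᵢ.
Stratum 1 (Site A): n₁ = 391, n₀ = 142, n = 533; a·n₀/n = 164·142/533 = 43.6923; c·n₁/n = 42·391/533 = 30.8105
Stratum 2 (Site B): n₁ = 291, n₀ = 337, n = 628; a·n₀/n = 196·337/628 = 105.1783; c·n₁/n = 137·291/628 = 63.4825
Stratum 3 (Site C): n₁ = 88, n₀ = 166, n = 254; a·n₀/n = 68·166/254 = 44.4409; c·n₁/n = 67·88/254 = 23.2126
RR_MH = (43.6923 + 105.1783 + 44.4409) / (30.8105 + 63.4825 + 23.2126) = 193.3116 / 117.5056 = 1.64513

1.65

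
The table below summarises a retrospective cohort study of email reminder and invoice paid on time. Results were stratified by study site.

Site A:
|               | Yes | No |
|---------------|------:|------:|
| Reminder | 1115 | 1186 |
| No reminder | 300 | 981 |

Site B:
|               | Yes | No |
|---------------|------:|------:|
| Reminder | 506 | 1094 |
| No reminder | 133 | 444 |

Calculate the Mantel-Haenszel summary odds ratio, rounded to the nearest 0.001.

OR_MH = Σ(aᵢdᵢ/nᵢ) / Σ(bᵢcᵢ/nᵢ), where nᵢ is the stratum total.
Stratum 1 (Site A): n = 3582; a·d/n = 1115·981/3582 = 305.3643; b·c/n = 1186·300/3582 = 99.3300
Stratum 2 (Site B): n = 2177; a·d/n = 506·444/2177 = 103.1989; b·c/n = 1094·133/2177 = 66.8360
OR_MH = (305.3643 + 103.1989) / (99.3300 + 66.8360) = 408.5632 / 166.1660 = 2.45877

2.459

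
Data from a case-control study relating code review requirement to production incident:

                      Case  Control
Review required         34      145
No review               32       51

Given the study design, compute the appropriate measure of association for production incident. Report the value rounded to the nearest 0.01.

0.37

Cells: a = 34, b = 145, c = 32, d = 51.
This is a case-control study: participants were sampled on outcome status, so risks in the source population cannot be estimated directly — relative risk is not valid here. The odds ratio is the appropriate measure.
OR = (a·d)/(b·c) = (34 × 51) / (145 × 32) = 1734 / 4640 = 0.37371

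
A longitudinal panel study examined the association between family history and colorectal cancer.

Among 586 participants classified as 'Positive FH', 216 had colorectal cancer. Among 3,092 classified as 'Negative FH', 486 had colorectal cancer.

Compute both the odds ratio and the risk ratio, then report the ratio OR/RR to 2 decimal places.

From the description: a = 216, b = 370, c = 486, d = 2606.
OR = (216·2606)/(370·486) = 562896/179820 = 3.13033
Risk in exposed = 216/586 = 0.36860; risk in unexposed = 486/3092 = 0.15718; RR = 2.34509
OR/RR = 3.13033 / 2.34509 = 1.33484
The outcome is not rare, so the OR lies further from 1 than the RR.

1.33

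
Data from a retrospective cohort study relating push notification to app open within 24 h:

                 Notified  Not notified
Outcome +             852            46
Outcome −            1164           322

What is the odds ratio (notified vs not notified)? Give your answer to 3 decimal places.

5.124

Reading the table with exposure as columns: a = 852 (Notified, case), b = 1164 (Notified, non-case), c = 46 (Not notified, case), d = 322.
OR = (a·d)/(b·c) = (852 × 322) / (1164 × 46) = 274344 / 53544 = 5.12371
The odds of app open within 24 h are about 5.12 times as high in the notified group.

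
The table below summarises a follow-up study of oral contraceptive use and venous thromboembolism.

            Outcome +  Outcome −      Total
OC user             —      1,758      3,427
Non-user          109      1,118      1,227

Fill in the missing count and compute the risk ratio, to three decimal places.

The missing cell is in the exposed row: 3427 − 1758 = 1669.
So a = 1669, b = 1758, c = 109, d = 1118.
RR = [a/(a+b)] / [c/(c+d)] = (1669/3427) / (109/1227) = 0.48701/0.08883 = 5.48227

5.482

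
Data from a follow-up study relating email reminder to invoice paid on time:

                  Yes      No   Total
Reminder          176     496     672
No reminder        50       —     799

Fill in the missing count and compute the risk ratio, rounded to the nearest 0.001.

The missing cell is in the unexposed row: 799 − 50 = 749.
So a = 176, b = 496, c = 50, d = 749.
RR = [a/(a+b)] / [c/(c+d)] = (176/672) / (50/799) = 0.26190/0.06258 = 4.18524

4.185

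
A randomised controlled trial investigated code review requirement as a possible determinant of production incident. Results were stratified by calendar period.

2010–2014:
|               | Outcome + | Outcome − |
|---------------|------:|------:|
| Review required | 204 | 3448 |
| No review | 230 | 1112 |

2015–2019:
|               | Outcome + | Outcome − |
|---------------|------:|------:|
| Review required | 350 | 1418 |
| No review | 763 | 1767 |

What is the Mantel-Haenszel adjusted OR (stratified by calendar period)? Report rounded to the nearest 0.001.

OR_MH = Σ(aᵢdᵢ/nᵢ) / Σ(bᵢcᵢ/nᵢ), where nᵢ is the stratum total.
Stratum 1 (2010–2014): n = 4994; a·d/n = 204·1112/4994 = 45.4241; b·c/n = 3448·230/4994 = 158.7986
Stratum 2 (2015–2019): n = 4298; a·d/n = 350·1767/4298 = 143.8925; b·c/n = 1418·763/4298 = 251.7296
OR_MH = (45.4241 + 143.8925) / (158.7986 + 251.7296) = 189.3166 / 410.5282 = 0.46115

0.461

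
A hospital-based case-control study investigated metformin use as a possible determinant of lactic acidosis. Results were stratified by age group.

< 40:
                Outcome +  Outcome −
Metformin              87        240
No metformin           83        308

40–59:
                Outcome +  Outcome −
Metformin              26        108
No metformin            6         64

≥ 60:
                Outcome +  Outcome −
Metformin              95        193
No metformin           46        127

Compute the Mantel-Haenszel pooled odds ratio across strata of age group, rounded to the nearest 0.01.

1.43

OR_MH = Σ(aᵢdᵢ/nᵢ) / Σ(bᵢcᵢ/nᵢ), where nᵢ is the stratum total.
Stratum 1 (< 40): n = 718; a·d/n = 87·308/718 = 37.3203; b·c/n = 240·83/718 = 27.7437
Stratum 2 (40–59): n = 204; a·d/n = 26·64/204 = 8.1569; b·c/n = 108·6/204 = 3.1765
Stratum 3 (≥ 60): n = 461; a·d/n = 95·127/461 = 26.1714; b·c/n = 193·46/461 = 19.2581
OR_MH = (37.3203 + 8.1569 + 26.1714) / (27.7437 + 3.1765 + 19.2581) = 71.6486 / 50.1783 = 1.42788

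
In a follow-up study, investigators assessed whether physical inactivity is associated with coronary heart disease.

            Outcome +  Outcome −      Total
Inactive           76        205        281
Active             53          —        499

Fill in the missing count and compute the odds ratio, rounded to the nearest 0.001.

The missing cell is in the unexposed row: 499 − 53 = 446.
So a = 76, b = 205, c = 53, d = 446.
OR = (a·d)/(b·c) = (76 × 446) / (205 × 53) = 33896 / 10865 = 3.11974

3.120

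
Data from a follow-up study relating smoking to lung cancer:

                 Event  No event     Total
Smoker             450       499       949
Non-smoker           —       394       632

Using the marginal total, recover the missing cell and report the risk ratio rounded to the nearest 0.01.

1.26

The missing cell is in the unexposed row: 632 − 394 = 238.
So a = 450, b = 499, c = 238, d = 394.
RR = [a/(a+b)] / [c/(c+d)] = (450/949) / (238/632) = 0.47418/0.37658 = 1.25918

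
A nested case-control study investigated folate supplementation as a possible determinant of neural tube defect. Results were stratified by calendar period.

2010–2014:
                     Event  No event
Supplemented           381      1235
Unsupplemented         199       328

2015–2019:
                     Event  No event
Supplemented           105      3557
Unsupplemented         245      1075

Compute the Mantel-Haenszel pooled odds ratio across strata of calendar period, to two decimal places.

OR_MH = Σ(aᵢdᵢ/nᵢ) / Σ(bᵢcᵢ/nᵢ), where nᵢ is the stratum total.
Stratum 1 (2010–2014): n = 2143; a·d/n = 381·328/2143 = 58.3145; b·c/n = 1235·199/2143 = 114.6827
Stratum 2 (2015–2019): n = 4982; a·d/n = 105·1075/4982 = 22.6566; b·c/n = 3557·245/4982 = 174.9227
OR_MH = (58.3145 + 22.6566) / (114.6827 + 174.9227) = 80.9711 / 289.6054 = 0.27959

0.28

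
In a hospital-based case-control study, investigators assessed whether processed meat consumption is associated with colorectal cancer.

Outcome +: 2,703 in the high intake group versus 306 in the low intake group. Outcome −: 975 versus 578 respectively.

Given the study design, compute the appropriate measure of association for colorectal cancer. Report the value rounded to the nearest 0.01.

5.24

From the description: a = 2703, b = 975, c = 306, d = 578.
This is a hospital-based case-control study: participants were sampled on outcome status, so risks in the source population cannot be estimated directly — relative risk is not valid here. The odds ratio is the appropriate measure.
OR = (a·d)/(b·c) = (2703 × 578) / (975 × 306) = 1562334 / 298350 = 5.23658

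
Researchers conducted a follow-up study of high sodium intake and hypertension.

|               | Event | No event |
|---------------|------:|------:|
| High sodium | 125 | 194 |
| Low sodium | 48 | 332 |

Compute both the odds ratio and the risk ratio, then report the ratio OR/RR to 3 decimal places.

Cells: a = 125, b = 194, c = 48, d = 332.
OR = (125·332)/(194·48) = 41500/9312 = 4.45662
Risk in exposed = 125/319 = 0.39185; risk in unexposed = 48/380 = 0.12632; RR = 3.10214
OR/RR = 4.45662 / 3.10214 = 1.43663
The outcome is not rare, so the OR lies further from 1 than the RR.

1.437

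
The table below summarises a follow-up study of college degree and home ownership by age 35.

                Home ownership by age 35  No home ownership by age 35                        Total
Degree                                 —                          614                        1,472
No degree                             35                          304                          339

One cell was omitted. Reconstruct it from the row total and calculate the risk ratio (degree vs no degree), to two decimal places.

The missing cell is in the exposed row: 1472 − 614 = 858.
So a = 858, b = 614, c = 35, d = 304.
RR = [a/(a+b)] / [c/(c+d)] = (858/1472) / (35/339) = 0.58288/0.10324 = 5.64561

5.65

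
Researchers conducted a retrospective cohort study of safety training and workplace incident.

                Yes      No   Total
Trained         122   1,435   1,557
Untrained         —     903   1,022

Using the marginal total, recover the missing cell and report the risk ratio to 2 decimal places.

0.67

The missing cell is in the unexposed row: 1022 − 903 = 119.
So a = 122, b = 1435, c = 119, d = 903.
RR = [a/(a+b)] / [c/(c+d)] = (122/1557) / (119/1022) = 0.07836/0.11644 = 0.67294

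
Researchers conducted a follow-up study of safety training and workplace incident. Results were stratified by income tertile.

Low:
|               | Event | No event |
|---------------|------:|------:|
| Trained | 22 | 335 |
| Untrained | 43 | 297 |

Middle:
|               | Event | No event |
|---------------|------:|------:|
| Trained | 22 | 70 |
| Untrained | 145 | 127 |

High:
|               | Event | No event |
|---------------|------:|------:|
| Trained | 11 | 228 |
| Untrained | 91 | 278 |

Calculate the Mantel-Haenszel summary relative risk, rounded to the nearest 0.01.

RR_MH = Σ(aᵢ·n₀ᵢ/nᵢ) / Σ(cᵢ·n₁ᵢ/nᵢ), with n₁ᵢ = aᵢ+bᵢ (exposed), n₀ᵢ = cᵢ+dᵢ (unexposed), nᵢ = n₁ᵢ+n₀ᵢ.
Stratum 1 (Low): n₁ = 357, n₀ = 340, n = 697; a·n₀/n = 22·340/697 = 10.7317; c·n₁/n = 43·357/697 = 22.0244
Stratum 2 (Middle): n₁ = 92, n₀ = 272, n = 364; a·n₀/n = 22·272/364 = 16.4396; c·n₁/n = 145·92/364 = 36.6484
Stratum 3 (High): n₁ = 239, n₀ = 369, n = 608; a·n₀/n = 11·369/608 = 6.6760; c·n₁/n = 91·239/608 = 35.7714
RR_MH = (10.7317 + 16.4396 + 6.6760) / (22.0244 + 36.6484 + 35.7714) = 33.8473 / 94.4441 = 0.35838

0.36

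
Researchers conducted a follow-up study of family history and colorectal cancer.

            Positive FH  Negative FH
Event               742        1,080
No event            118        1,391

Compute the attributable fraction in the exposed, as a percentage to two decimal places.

Reading the table with exposure as columns: a = 742 (Positive FH, case), b = 118 (Positive FH, non-case), c = 1080 (Negative FH, case), d = 1391.
Risk in exposed = 742/860 = 0.86279; risk in unexposed = 1080/2471 = 0.43707.
RR = 0.86279/0.43707 = 1.97403
AR% = (RR − 1)/RR × 100 = (1.97403 − 1)/1.97403 × 100 = 49.3423%

49.34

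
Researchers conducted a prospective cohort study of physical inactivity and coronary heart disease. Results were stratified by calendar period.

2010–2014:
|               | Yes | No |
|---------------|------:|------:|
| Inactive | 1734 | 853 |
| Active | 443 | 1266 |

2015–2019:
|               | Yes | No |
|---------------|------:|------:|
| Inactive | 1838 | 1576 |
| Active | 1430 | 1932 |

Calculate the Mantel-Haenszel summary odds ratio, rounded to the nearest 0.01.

2.46

OR_MH = Σ(aᵢdᵢ/nᵢ) / Σ(bᵢcᵢ/nᵢ), where nᵢ is the stratum total.
Stratum 1 (2010–2014): n = 4296; a·d/n = 1734·1266/4296 = 510.9972; b·c/n = 853·443/4296 = 87.9607
Stratum 2 (2015–2019): n = 6776; a·d/n = 1838·1932/6776 = 524.0579; b·c/n = 1576·1430/6776 = 332.5974
OR_MH = (510.9972 + 524.0579) / (87.9607 + 332.5974) = 1035.0551 / 420.5581 = 2.46115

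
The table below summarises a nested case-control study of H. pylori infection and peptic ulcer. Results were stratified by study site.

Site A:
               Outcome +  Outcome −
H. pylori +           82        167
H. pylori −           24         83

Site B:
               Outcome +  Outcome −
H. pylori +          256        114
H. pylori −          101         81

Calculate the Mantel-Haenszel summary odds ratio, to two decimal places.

1.76

OR_MH = Σ(aᵢdᵢ/nᵢ) / Σ(bᵢcᵢ/nᵢ), where nᵢ is the stratum total.
Stratum 1 (Site A): n = 356; a·d/n = 82·83/356 = 19.1180; b·c/n = 167·24/356 = 11.2584
Stratum 2 (Site B): n = 552; a·d/n = 256·81/552 = 37.5652; b·c/n = 114·101/552 = 20.8587
OR_MH = (19.1180 + 37.5652) / (11.2584 + 20.8587) = 56.6832 / 32.1171 = 1.76489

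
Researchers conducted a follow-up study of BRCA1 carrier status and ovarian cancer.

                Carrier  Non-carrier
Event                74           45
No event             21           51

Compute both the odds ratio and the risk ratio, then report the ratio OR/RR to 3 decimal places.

2.403

Reading the table with exposure as columns: a = 74 (Carrier, case), b = 21 (Carrier, non-case), c = 45 (Non-carrier, case), d = 51.
OR = (74·51)/(21·45) = 3774/945 = 3.99365
Risk in exposed = 74/95 = 0.77895; risk in unexposed = 45/96 = 0.46875; RR = 1.66175
OR/RR = 3.99365 / 1.66175 = 2.40327
The outcome is not rare, so the OR lies further from 1 than the RR.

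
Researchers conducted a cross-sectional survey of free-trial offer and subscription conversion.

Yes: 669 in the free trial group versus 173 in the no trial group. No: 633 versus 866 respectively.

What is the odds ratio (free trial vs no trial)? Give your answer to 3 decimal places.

From the description: a = 669, b = 633, c = 173, d = 866.
OR = (a·d)/(b·c) = (669 × 866) / (633 × 173) = 579354 / 109509 = 5.29047
The odds of subscription conversion are about 5.29 times as high in the free trial group.

5.290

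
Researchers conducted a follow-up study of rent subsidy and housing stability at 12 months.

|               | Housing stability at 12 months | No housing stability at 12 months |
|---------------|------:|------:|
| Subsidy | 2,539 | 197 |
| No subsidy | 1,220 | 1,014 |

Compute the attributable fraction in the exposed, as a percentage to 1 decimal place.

41.2

Cells: a = 2539, b = 197, c = 1220, d = 1014.
Risk in exposed = 2539/2736 = 0.92800; risk in unexposed = 1220/2234 = 0.54611.
RR = 0.92800/0.54611 = 1.69930
AR% = (RR − 1)/RR × 100 = (1.69930 − 1)/1.69930 × 100 = 41.1522%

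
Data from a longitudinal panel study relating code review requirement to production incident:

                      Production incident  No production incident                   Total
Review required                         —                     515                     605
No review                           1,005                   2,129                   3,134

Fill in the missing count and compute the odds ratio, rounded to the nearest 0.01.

The missing cell is in the exposed row: 605 − 515 = 90.
So a = 90, b = 515, c = 1005, d = 2129.
OR = (a·d)/(b·c) = (90 × 2129) / (515 × 1005) = 191610 / 517575 = 0.37021

0.37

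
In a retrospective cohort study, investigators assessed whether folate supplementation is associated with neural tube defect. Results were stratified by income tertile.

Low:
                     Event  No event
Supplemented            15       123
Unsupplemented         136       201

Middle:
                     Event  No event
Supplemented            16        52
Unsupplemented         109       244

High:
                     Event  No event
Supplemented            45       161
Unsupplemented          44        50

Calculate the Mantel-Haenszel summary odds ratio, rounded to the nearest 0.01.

0.32

OR_MH = Σ(aᵢdᵢ/nᵢ) / Σ(bᵢcᵢ/nᵢ), where nᵢ is the stratum total.
Stratum 1 (Low): n = 475; a·d/n = 15·201/475 = 6.3474; b·c/n = 123·136/475 = 35.2168
Stratum 2 (Middle): n = 421; a·d/n = 16·244/421 = 9.2732; b·c/n = 52·109/421 = 13.4632
Stratum 3 (High): n = 300; a·d/n = 45·50/300 = 7.5000; b·c/n = 161·44/300 = 23.6133
OR_MH = (6.3474 + 9.2732 + 7.5000) / (35.2168 + 13.4632 + 23.6133) = 23.1205 / 72.2934 = 0.31982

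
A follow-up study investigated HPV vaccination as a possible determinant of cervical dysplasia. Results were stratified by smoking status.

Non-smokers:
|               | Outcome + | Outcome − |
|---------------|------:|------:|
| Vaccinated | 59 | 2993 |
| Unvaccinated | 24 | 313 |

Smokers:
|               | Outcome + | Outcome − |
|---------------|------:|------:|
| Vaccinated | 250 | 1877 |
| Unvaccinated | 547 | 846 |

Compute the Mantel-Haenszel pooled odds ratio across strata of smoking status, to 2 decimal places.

OR_MH = Σ(aᵢdᵢ/nᵢ) / Σ(bᵢcᵢ/nᵢ), where nᵢ is the stratum total.
Stratum 1 (Non-smokers): n = 3389; a·d/n = 59·313/3389 = 5.4491; b·c/n = 2993·24/3389 = 21.1956
Stratum 2 (Smokers): n = 3520; a·d/n = 250·846/3520 = 60.0852; b·c/n = 1877·547/3520 = 291.6815
OR_MH = (5.4491 + 60.0852) / (21.1956 + 291.6815) = 65.5343 / 312.8772 = 0.20946

0.21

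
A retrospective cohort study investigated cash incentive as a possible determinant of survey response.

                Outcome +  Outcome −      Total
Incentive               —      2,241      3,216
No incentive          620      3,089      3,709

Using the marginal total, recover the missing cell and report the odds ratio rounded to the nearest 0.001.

The missing cell is in the exposed row: 3216 − 2241 = 975.
So a = 975, b = 2241, c = 620, d = 3089.
OR = (a·d)/(b·c) = (975 × 3089) / (2241 × 620) = 3011775 / 1389420 = 2.16765

2.168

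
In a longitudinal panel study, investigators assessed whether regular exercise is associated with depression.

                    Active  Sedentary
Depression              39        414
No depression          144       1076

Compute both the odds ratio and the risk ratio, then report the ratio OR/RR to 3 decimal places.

0.918

Reading the table with exposure as columns: a = 39 (Active, case), b = 144 (Active, non-case), c = 414 (Sedentary, case), d = 1076.
OR = (39·1076)/(144·414) = 41964/59616 = 0.70390
Risk in exposed = 39/183 = 0.21311; risk in unexposed = 414/1490 = 0.27785; RR = 0.76701
OR/RR = 0.70390 / 0.76701 = 0.91773
The outcome is not rare, so the OR lies further from 1 than the RR.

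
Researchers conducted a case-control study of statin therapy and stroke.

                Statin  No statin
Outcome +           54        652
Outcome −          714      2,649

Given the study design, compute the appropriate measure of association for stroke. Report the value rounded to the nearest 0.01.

0.31

Reading the table with exposure as columns: a = 54 (Statin, case), b = 714 (Statin, non-case), c = 652 (No statin, case), d = 2649.
This is a case-control study: participants were sampled on outcome status, so risks in the source population cannot be estimated directly — relative risk is not valid here. The odds ratio is the appropriate measure.
OR = (a·d)/(b·c) = (54 × 2649) / (714 × 652) = 143046 / 465528 = 0.30728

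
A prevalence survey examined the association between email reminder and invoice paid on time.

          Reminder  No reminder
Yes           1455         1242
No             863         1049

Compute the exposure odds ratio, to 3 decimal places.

Reading the table with exposure as columns: a = 1455 (Reminder, case), b = 863 (Reminder, non-case), c = 1242 (No reminder, case), d = 1049.
OR = (a·d)/(b·c) = (1455 × 1049) / (863 × 1242) = 1526295 / 1071846 = 1.42399
The odds of invoice paid on time are about 1.42 times as high in the reminder group.

1.424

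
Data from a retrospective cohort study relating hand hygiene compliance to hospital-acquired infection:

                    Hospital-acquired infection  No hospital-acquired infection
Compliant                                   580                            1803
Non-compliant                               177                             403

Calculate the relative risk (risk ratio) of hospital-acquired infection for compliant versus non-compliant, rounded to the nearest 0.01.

Cells: a = 580, b = 1803, c = 177, d = 403.
Risk in exposed = 580/2383 = 0.24339; risk in unexposed = 177/580 = 0.30517.
RR = 0.24339 / 0.30517 = 0.79755
The risk is 20% lower among the exposed than among the unexposed.

0.80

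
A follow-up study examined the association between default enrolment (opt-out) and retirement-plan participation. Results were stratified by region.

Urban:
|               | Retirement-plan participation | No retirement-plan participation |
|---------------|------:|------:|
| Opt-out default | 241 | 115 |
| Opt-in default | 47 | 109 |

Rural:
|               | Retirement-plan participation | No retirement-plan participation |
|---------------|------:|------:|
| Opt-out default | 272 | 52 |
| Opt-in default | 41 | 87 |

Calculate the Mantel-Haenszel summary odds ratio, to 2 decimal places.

6.79

OR_MH = Σ(aᵢdᵢ/nᵢ) / Σ(bᵢcᵢ/nᵢ), where nᵢ is the stratum total.
Stratum 1 (Urban): n = 512; a·d/n = 241·109/512 = 51.3066; b·c/n = 115·47/512 = 10.5566
Stratum 2 (Rural): n = 452; a·d/n = 272·87/452 = 52.3540; b·c/n = 52·41/452 = 4.7168
OR_MH = (51.3066 + 52.3540) / (10.5566 + 4.7168) = 103.6606 / 15.2735 = 6.78698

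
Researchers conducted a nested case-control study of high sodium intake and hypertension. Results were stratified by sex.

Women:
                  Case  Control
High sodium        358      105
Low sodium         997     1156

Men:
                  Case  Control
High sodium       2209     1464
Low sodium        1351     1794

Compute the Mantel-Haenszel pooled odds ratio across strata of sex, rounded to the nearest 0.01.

2.24

OR_MH = Σ(aᵢdᵢ/nᵢ) / Σ(bᵢcᵢ/nᵢ), where nᵢ is the stratum total.
Stratum 1 (Women): n = 2616; a·d/n = 358·1156/2616 = 158.1988; b·c/n = 105·997/2616 = 40.0172
Stratum 2 (Men): n = 6818; a·d/n = 2209·1794/6818 = 581.2476; b·c/n = 1464·1351/6818 = 290.0945
OR_MH = (158.1988 + 581.2476) / (40.0172 + 290.0945) = 739.4464 / 330.1117 = 2.23999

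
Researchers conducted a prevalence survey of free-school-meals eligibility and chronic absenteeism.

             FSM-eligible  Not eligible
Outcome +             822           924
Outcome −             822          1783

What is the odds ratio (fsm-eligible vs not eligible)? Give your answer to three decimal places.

1.930

Reading the table with exposure as columns: a = 822 (FSM-eligible, case), b = 822 (FSM-eligible, non-case), c = 924 (Not eligible, case), d = 1783.
OR = (a·d)/(b·c) = (822 × 1783) / (822 × 924) = 1465626 / 759528 = 1.92965
The odds of chronic absenteeism are about 1.93 times as high in the fsm-eligible group.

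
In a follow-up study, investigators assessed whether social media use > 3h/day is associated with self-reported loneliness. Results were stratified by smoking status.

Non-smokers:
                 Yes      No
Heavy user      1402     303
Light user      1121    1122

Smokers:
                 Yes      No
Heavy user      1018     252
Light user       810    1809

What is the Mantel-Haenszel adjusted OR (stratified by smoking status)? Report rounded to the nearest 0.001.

6.295

OR_MH = Σ(aᵢdᵢ/nᵢ) / Σ(bᵢcᵢ/nᵢ), where nᵢ is the stratum total.
Stratum 1 (Non-smokers): n = 3948; a·d/n = 1402·1122/3948 = 398.4407; b·c/n = 303·1121/3948 = 86.0342
Stratum 2 (Smokers): n = 3889; a·d/n = 1018·1809/3889 = 473.5310; b·c/n = 252·810/3889 = 52.4865
OR_MH = (398.4407 + 473.5310) / (86.0342 + 52.4865) = 871.9717 / 138.5207 = 6.29488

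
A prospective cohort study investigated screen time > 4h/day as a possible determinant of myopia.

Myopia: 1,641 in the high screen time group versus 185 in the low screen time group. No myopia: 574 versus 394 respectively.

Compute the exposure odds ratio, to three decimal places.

6.089

From the description: a = 1641, b = 574, c = 185, d = 394.
OR = (a·d)/(b·c) = (1641 × 394) / (574 × 185) = 646554 / 106190 = 6.08865
The odds of myopia are about 6.09 times as high in the high screen time group.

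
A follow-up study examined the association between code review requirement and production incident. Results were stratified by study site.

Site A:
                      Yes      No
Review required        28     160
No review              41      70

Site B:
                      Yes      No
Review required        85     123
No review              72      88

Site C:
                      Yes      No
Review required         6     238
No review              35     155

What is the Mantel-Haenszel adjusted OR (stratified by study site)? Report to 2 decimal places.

OR_MH = Σ(aᵢdᵢ/nᵢ) / Σ(bᵢcᵢ/nᵢ), where nᵢ is the stratum total.
Stratum 1 (Site A): n = 299; a·d/n = 28·70/299 = 6.5552; b·c/n = 160·41/299 = 21.9398
Stratum 2 (Site B): n = 368; a·d/n = 85·88/368 = 20.3261; b·c/n = 123·72/368 = 24.0652
Stratum 3 (Site C): n = 434; a·d/n = 6·155/434 = 2.1429; b·c/n = 238·35/434 = 19.1935
OR_MH = (6.5552 + 20.3261 + 2.1429) / (21.9398 + 24.0652 + 19.1935) = 29.0241 / 65.1986 = 0.44517

0.45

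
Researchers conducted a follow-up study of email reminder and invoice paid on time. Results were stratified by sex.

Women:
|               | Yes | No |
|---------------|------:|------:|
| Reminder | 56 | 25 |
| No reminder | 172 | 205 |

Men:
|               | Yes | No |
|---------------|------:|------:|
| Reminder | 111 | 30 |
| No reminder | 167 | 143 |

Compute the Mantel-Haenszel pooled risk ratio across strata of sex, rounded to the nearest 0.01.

RR_MH = Σ(aᵢ·n₀ᵢ/nᵢ) / Σ(cᵢ·n₁ᵢ/nᵢ), with n₁ᵢ = aᵢ+bᵢ (exposed), n₀ᵢ = cᵢ+dᵢ (unexposed), nᵢ = n₁ᵢ+n₀ᵢ.
Stratum 1 (Women): n₁ = 81, n₀ = 377, n = 458; a·n₀/n = 56·377/458 = 46.0961; c·n₁/n = 172·81/458 = 30.4192
Stratum 2 (Men): n₁ = 141, n₀ = 310, n = 451; a·n₀/n = 111·310/451 = 76.2971; c·n₁/n = 167·141/451 = 52.2106
RR_MH = (46.0961 + 76.2971) / (30.4192 + 52.2106) = 122.3932 / 82.6299 = 1.48122

1.48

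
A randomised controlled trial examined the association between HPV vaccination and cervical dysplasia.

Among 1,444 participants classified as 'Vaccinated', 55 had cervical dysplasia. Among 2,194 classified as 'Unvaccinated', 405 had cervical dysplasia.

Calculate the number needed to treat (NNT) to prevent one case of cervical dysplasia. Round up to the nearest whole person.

7

Risk in treated group = 55/1444 = 0.03809; risk in control = 405/2194 = 0.18459.
Absolute risk reduction = 0.18459 − 0.03809 = 0.14651
NNT = 1 / ARR = 1 / 0.14651 = 6.826 → round up → 7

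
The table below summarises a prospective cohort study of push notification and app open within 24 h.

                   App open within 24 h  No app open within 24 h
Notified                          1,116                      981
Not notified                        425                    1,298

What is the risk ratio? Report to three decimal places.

Cells: a = 1116, b = 981, c = 425, d = 1298.
Risk in exposed = 1116/2097 = 0.53219; risk in unexposed = 425/1723 = 0.24666.
RR = 0.53219 / 0.24666 = 2.15756
The risk among the exposed is 2.16 times that among the unexposed.

2.158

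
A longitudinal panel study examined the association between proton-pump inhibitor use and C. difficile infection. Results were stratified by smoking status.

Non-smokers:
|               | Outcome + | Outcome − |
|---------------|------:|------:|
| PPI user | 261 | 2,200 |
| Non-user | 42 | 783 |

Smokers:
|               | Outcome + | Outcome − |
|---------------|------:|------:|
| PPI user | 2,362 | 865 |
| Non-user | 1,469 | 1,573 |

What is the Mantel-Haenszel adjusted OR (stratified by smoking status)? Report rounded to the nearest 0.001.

2.837

OR_MH = Σ(aᵢdᵢ/nᵢ) / Σ(bᵢcᵢ/nᵢ), where nᵢ is the stratum total.
Stratum 1 (Non-smokers): n = 3286; a·d/n = 261·783/3286 = 62.1920; b·c/n = 2200·42/3286 = 28.1193
Stratum 2 (Smokers): n = 6269; a·d/n = 2362·1573/6269 = 592.6665; b·c/n = 865·1469/6269 = 202.6934
OR_MH = (62.1920 + 592.6665) / (28.1193 + 202.6934) = 654.8585 / 230.8127 = 2.83719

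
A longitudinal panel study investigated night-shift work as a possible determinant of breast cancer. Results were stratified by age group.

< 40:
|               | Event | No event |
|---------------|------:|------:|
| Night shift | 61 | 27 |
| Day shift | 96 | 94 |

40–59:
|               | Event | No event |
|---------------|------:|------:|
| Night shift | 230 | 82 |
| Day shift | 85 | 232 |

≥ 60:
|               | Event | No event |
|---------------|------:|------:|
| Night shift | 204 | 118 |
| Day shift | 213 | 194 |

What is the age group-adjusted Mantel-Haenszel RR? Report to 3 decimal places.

1.629

RR_MH = Σ(aᵢ·n₀ᵢ/nᵢ) / Σ(cᵢ·n₁ᵢ/nᵢ), with n₁ᵢ = aᵢ+bᵢ (exposed), n₀ᵢ = cᵢ+dᵢ (unexposed), nᵢ = n₁ᵢ+n₀ᵢ.
Stratum 1 (< 40): n₁ = 88, n₀ = 190, n = 278; a·n₀/n = 61·190/278 = 41.6906; c·n₁/n = 96·88/278 = 30.3885
Stratum 2 (40–59): n₁ = 312, n₀ = 317, n = 629; a·n₀/n = 230·317/629 = 115.9141; c·n₁/n = 85·312/629 = 42.1622
Stratum 3 (≥ 60): n₁ = 322, n₀ = 407, n = 729; a·n₀/n = 204·407/729 = 113.8930; c·n₁/n = 213·322/729 = 94.0823
RR_MH = (41.6906 + 115.9141 + 113.8930) / (30.3885 + 42.1622 + 94.0823) = 271.4978 / 166.6330 = 1.62932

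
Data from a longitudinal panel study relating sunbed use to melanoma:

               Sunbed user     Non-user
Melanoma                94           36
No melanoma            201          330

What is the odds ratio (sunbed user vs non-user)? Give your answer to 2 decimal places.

Reading the table with exposure as columns: a = 94 (Sunbed user, case), b = 201 (Sunbed user, non-case), c = 36 (Non-user, case), d = 330.
OR = (a·d)/(b·c) = (94 × 330) / (201 × 36) = 31020 / 7236 = 4.28690
The odds of melanoma are about 4.29 times as high in the sunbed user group.

4.29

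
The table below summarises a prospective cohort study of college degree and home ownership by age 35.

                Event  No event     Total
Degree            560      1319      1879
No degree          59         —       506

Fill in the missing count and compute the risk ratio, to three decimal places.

The missing cell is in the unexposed row: 506 − 59 = 447.
So a = 560, b = 1319, c = 59, d = 447.
RR = [a/(a+b)] / [c/(c+d)] = (560/1879) / (59/506) = 0.29803/0.11660 = 2.55599

2.556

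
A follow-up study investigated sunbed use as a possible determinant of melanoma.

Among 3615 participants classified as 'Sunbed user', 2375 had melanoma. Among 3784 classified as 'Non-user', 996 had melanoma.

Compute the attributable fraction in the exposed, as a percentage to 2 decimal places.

From the description: a = 2375, b = 1240, c = 996, d = 2788.
Risk in exposed = 2375/3615 = 0.65698; risk in unexposed = 996/3784 = 0.26321.
RR = 0.65698/0.26321 = 2.49601
AR% = (RR − 1)/RR × 100 = (2.49601 − 1)/2.49601 × 100 = 59.9361%

59.94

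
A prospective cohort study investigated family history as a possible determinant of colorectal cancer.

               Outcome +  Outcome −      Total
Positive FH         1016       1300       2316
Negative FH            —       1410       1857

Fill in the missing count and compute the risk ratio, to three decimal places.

The missing cell is in the unexposed row: 1857 − 1410 = 447.
So a = 1016, b = 1300, c = 447, d = 1410.
RR = [a/(a+b)] / [c/(c+d)] = (1016/2316) / (447/1857) = 0.43869/0.24071 = 1.82247

1.822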